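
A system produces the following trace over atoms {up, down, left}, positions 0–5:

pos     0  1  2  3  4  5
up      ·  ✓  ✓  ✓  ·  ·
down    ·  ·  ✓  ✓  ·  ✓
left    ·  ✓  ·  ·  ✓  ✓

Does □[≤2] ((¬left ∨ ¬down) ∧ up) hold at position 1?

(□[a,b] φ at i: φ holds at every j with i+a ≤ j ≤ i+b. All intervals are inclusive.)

True

Check ((¬left ∨ ¬down) ∧ up) at every j in [1,3]:
  j=1: true
  j=2: true
  j=3: true
All positions satisfy it → formula holds.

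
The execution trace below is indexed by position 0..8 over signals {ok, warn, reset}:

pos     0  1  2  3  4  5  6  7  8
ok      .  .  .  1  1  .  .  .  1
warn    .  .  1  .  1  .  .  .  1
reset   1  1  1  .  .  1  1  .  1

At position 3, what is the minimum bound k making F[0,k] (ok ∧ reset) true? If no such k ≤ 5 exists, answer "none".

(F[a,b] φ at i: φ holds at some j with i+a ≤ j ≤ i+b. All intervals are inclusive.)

5

Scan j = 3,4,… for (ok ∧ reset):
  j=3: fails
  j=4: fails
  j=5: fails
  j=6: fails
  j=7: fails
  j=8: holds
First hit at j=8, so smallest k = 8-3 = 5.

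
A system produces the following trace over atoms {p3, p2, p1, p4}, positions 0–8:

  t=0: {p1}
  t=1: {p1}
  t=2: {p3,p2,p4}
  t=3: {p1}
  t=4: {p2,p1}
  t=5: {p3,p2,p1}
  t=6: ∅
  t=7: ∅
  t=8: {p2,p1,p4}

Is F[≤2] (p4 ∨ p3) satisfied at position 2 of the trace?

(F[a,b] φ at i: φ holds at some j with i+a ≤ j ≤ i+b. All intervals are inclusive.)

Check (p4 ∨ p3) at each j in [2,4]:
  j=2: true
  j=3: false
  j=4: false
Found at j=2 → formula holds.

Holds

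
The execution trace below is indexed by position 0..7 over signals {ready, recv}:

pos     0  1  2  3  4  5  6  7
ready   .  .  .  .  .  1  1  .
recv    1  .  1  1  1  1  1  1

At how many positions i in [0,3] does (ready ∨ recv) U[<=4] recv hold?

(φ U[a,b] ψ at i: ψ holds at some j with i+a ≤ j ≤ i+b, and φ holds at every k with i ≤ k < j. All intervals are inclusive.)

3

Evaluate at each i in [0,3]:
  i=0: ✓ (rhs at j=0)
  i=1: ✗ (lhs fails at k=1 before rhs at j=2)
  i=2: ✓ (rhs at j=2)
  i=3: ✓ (rhs at j=3)
Positions where it holds: {0, 2, 3} → 3.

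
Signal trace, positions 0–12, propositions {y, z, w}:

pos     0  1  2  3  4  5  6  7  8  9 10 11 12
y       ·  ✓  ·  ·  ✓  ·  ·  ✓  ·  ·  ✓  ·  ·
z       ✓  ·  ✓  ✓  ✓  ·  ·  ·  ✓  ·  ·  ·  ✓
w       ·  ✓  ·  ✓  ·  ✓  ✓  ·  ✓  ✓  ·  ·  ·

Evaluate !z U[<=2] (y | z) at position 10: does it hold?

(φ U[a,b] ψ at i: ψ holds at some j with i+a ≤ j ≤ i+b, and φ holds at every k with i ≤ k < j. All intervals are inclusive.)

Holds

Need some j in [10,12] with (y | z), and !z at every k in [10,j-1].
  j=10: (y | z) holds; no prefix to check → satisfied.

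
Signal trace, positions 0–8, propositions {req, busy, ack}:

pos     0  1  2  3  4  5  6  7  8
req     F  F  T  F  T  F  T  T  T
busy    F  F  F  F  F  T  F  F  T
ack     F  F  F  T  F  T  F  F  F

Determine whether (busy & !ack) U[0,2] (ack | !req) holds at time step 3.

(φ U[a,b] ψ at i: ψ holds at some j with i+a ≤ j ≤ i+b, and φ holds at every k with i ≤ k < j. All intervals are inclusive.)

Need some j in [3,5] with (ack | !req), and (busy & !ack) at every k in [3,j-1].
  j=3: (ack | !req) holds; no prefix to check → satisfied.

Yes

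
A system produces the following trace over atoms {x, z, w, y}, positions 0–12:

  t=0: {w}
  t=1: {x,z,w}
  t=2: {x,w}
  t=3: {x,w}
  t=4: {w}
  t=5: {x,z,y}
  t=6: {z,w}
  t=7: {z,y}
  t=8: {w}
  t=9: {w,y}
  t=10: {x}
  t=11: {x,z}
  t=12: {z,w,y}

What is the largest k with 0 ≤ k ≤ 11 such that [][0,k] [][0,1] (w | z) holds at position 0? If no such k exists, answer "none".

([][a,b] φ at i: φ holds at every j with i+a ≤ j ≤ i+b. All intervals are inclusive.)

8

[][0,1] (w | z) must hold from j=0 onward; find where it first fails.
  j=0: holds
  j=1: holds
  j=2: holds
  j=3: holds
  j=4: holds
  j=5: holds
  j=6: holds
  j=7: holds
  j=8: holds
  j=9: fails
Holds on [0,8], so largest k = 8.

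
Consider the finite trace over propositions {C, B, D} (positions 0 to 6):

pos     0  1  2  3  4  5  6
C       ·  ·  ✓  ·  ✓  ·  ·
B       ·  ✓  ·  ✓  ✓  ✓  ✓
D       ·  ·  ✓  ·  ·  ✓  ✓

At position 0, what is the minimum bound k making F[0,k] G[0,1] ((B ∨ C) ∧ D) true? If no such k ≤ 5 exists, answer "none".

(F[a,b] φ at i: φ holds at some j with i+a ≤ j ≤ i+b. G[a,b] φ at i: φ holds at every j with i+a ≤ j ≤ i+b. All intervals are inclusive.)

Scan j = 0,1,… for G[0,1] ((B ∨ C) ∧ D):
  j=0: fails
  j=1: fails
  j=2: fails
  j=3: fails
  j=4: fails
  j=5: holds
First hit at j=5, so smallest k = 5-0 = 5.

5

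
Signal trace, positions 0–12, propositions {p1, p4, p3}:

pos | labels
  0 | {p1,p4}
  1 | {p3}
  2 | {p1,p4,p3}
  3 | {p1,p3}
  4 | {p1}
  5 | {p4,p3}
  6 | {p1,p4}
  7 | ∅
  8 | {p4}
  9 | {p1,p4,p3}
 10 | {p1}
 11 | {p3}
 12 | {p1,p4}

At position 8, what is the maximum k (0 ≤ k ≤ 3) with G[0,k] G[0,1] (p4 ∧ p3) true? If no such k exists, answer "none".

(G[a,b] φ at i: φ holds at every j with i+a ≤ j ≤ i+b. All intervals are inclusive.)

none

G[0,1] (p4 ∧ p3) must hold from j=8 onward; find where it first fails.
  j=8: fails → no k works.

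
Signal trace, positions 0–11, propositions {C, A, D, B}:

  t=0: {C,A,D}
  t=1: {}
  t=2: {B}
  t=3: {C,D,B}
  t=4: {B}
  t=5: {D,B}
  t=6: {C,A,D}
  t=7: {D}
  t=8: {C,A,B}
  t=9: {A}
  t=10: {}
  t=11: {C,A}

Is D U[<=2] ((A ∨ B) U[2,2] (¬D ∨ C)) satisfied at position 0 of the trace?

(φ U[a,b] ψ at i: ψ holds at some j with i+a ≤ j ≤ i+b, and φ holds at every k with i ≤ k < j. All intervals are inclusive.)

Does not hold

Need some j in [0,2] with ((A ∨ B) U[2,2] (¬D ∨ C)), and D at every k in [0,j-1].
  j=0: ((A ∨ B) U[2,2] (¬D ∨ C)) — fails.
  j=1: ((A ∨ B) U[2,2] (¬D ∨ C)) — fails.
  j=2: ((A ∨ B) U[2,2] (¬D ∨ C)) holds, but D fails at k=1 → not this j.
No j in the window works → until fails.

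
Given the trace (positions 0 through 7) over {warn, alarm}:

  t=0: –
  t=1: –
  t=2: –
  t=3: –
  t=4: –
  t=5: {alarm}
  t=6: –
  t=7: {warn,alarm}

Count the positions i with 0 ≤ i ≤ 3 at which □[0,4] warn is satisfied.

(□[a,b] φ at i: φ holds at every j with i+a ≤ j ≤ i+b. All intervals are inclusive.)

Evaluate at each i in [0,3]:
  i=0: ✗ (fails at j=0)
  i=1: ✗ (fails at j=1)
  i=2: ✗ (fails at j=2)
  i=3: ✗ (fails at j=3)
Positions where it holds: {} → 0.

0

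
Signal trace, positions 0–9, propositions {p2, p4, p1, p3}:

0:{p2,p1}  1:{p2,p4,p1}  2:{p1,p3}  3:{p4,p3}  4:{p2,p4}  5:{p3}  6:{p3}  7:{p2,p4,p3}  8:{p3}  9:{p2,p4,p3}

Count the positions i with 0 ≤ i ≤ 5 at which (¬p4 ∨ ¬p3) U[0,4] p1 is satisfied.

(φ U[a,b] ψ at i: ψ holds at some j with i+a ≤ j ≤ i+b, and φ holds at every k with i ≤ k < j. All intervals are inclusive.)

Evaluate at each i in [0,5]:
  i=0: ✓ (rhs at j=0)
  i=1: ✓ (rhs at j=1)
  i=2: ✓ (rhs at j=2)
  i=3: ✗ (no rhs in [3,7])
  i=4: ✗ (no rhs in [4,8])
  i=5: ✗ (no rhs in [5,9])
Positions where it holds: {0, 1, 2} → 3.

3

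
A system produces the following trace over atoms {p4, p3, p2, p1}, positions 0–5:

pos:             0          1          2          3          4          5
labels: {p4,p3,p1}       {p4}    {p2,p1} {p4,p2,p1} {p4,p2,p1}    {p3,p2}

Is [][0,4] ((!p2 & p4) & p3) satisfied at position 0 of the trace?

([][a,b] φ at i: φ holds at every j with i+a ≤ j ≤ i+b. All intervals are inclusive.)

Does not hold

Check ((!p2 & p4) & p3) at every j in [0,4]:
  j=0: true
  j=1: false
  j=2: false
  j=3: false
  j=4: false
Fails at j=1 → formula fails.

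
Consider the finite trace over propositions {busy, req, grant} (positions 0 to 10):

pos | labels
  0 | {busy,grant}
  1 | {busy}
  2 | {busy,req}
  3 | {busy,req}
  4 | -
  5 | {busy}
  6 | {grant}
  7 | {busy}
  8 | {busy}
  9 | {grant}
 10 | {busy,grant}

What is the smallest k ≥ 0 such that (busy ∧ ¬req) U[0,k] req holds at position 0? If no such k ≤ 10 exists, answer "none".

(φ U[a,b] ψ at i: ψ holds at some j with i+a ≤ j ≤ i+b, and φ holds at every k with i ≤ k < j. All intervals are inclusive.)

2

Need earliest j ≥ 0 with req, and (busy ∧ ¬req) at every k in [0,j-1].
  j=0: rhs fails.
  j=1: rhs fails.
  j=2: rhs holds; lhs holds on [0,1]. k = 2.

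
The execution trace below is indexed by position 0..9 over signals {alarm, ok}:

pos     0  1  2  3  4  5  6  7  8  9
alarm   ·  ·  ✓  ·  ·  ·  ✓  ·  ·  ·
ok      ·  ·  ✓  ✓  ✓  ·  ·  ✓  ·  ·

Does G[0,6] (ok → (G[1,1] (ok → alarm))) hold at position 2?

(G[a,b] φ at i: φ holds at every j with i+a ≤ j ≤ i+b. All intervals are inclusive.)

No

Check (ok → (G[1,1] (ok → alarm))) at every j in [2,8]:
  j=2: antecedent true; consequent fails at 3 → ✗
  j=3: antecedent true; consequent fails at 4 → ✗
  j=4: antecedent true; consequent holds on [5,5] → ✓
  j=5: antecedent false → ✓
  j=6: antecedent false → ✓
  j=7: antecedent true; consequent holds on [8,8] → ✓
  j=8: antecedent false → ✓
Fails at j=2 → formula fails.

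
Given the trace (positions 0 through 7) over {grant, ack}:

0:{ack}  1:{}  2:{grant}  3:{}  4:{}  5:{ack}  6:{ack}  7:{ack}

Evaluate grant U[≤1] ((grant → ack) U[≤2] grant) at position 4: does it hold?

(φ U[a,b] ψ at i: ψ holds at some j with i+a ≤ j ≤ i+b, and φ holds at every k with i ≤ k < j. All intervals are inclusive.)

Need some j in [4,5] with ((grant → ack) U[≤2] grant), and grant at every k in [4,j-1].
  j=4: ((grant → ack) U[≤2] grant) — fails.
  j=5: ((grant → ack) U[≤2] grant) — fails.
No j in the window works → until fails.

No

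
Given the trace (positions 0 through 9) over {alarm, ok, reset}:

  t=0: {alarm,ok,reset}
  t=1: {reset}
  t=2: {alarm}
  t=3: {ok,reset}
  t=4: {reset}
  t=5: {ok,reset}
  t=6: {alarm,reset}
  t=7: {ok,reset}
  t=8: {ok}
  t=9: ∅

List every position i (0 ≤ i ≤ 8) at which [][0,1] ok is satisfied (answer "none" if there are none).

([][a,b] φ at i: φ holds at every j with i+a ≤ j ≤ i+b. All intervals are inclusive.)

7

Evaluate at each i in [0,8]:
  i=0: ✗ (fails at j=1)
  i=1: ✗ (fails at j=1)
  i=2: ✗ (fails at j=2)
  i=3: ✗ (fails at j=4)
  i=4: ✗ (fails at j=4)
  i=5: ✗ (fails at j=6)
  i=6: ✗ (fails at j=6)
  i=7: ✓ (all of [7,8])
  i=8: ✗ (fails at j=9)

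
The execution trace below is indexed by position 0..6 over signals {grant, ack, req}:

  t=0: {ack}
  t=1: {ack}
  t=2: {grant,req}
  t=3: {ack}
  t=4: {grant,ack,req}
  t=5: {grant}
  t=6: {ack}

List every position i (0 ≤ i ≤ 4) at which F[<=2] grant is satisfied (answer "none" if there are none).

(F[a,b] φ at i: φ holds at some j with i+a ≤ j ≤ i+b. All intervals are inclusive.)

Evaluate at each i in [0,4]:
  i=0: ✓ (witness j=2)
  i=1: ✓ (witness j=2)
  i=2: ✓ (witness j=2)
  i=3: ✓ (witness j=4)
  i=4: ✓ (witness j=4)

0, 1, 2, 3, 4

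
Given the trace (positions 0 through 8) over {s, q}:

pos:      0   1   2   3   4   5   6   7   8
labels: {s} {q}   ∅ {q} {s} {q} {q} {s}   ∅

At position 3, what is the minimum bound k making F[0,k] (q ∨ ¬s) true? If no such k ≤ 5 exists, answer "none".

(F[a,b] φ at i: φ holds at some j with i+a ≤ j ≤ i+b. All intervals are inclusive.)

0

Scan j = 3,4,… for (q ∨ ¬s):
  j=3: holds
First hit at j=3, so smallest k = 3-3 = 0.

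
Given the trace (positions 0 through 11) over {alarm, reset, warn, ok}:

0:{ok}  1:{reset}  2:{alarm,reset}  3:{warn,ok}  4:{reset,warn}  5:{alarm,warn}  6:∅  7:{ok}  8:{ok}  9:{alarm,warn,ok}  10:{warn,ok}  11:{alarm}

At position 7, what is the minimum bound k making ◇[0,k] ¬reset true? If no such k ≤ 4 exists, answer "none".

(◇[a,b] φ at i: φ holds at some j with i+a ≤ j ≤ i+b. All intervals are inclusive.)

Scan j = 7,8,… for ¬reset:
  j=7: holds
First hit at j=7, so smallest k = 7-7 = 0.

0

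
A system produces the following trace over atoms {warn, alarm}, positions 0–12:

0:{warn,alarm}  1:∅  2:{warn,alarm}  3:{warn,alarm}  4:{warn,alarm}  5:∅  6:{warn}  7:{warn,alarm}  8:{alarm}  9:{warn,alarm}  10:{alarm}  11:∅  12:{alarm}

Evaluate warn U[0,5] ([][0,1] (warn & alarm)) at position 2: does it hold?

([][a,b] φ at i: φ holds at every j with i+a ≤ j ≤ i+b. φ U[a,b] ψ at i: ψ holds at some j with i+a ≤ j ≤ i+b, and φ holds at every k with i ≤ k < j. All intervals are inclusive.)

Yes

Need some j in [2,7] with [][0,1] (warn & alarm), and warn at every k in [2,j-1].
  j=2: [][0,1] (warn & alarm) holds; no prefix to check → satisfied.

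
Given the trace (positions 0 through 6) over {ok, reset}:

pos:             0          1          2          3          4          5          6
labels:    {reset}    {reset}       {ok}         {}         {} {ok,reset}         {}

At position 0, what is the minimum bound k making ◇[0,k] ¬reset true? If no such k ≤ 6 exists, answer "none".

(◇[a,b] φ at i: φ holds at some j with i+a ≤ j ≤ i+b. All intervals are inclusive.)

Scan j = 0,1,… for ¬reset:
  j=0: fails
  j=1: fails
  j=2: holds
First hit at j=2, so smallest k = 2-0 = 2.

2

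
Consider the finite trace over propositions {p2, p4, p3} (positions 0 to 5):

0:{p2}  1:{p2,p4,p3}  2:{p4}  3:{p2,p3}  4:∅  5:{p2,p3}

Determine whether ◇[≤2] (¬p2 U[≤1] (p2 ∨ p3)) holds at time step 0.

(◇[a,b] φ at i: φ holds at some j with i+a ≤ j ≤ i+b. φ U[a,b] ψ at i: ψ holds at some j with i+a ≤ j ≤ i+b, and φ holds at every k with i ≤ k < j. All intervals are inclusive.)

Check (¬p2 U[≤1] (p2 ∨ p3)) at each j in [0,2]:
  j=0: holds
  j=1: holds
  j=2: holds
Found at j=0 → formula holds.

Yes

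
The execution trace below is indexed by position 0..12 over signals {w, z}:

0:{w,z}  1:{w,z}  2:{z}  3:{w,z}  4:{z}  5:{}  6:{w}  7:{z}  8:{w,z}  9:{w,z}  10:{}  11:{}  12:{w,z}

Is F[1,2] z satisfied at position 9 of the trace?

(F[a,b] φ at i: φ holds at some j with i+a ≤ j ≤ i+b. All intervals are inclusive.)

Check z at each j in [10,11]:
  j=10: false
  j=11: false
No position in the window satisfies it → formula fails.

Does not hold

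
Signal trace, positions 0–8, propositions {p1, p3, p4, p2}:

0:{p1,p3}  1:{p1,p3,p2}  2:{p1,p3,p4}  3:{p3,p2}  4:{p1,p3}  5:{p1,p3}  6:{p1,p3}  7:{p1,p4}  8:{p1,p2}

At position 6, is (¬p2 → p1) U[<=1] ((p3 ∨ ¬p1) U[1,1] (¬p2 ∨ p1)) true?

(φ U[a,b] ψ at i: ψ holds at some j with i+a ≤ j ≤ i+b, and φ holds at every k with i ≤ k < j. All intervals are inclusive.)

Yes

Need some j in [6,7] with ((p3 ∨ ¬p1) U[1,1] (¬p2 ∨ p1)), and (¬p2 → p1) at every k in [6,j-1].
  j=6: ((p3 ∨ ¬p1) U[1,1] (¬p2 ∨ p1)) holds; no prefix to check → satisfied.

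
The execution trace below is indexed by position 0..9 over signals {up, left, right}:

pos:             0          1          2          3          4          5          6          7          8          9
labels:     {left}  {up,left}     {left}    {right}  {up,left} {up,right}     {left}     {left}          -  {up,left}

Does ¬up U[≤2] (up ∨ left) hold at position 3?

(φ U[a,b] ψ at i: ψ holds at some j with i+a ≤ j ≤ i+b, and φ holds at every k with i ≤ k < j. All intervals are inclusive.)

True

Need some j in [3,5] with (up ∨ left), and ¬up at every k in [3,j-1].
  j=3: (up ∨ left) false.
  j=4: (up ∨ left) holds; ¬up holds at every k in [3,3] → satisfied.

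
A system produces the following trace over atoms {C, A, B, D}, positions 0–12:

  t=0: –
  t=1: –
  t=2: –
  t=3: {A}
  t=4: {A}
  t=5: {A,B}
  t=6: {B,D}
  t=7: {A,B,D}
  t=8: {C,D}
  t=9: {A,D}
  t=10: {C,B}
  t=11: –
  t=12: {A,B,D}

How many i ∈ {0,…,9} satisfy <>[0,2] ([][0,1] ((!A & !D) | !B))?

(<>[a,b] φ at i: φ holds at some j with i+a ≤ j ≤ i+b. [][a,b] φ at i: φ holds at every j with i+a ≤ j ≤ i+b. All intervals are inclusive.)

8

Evaluate at each i in [0,9]:
  i=0: ✓ (witness j=0)
  i=1: ✓ (witness j=1)
  i=2: ✓ (witness j=2)
  i=3: ✓ (witness j=3)
  i=4: ✗ (none in [4,6])
  i=5: ✗ (none in [5,7])
  i=6: ✓ (witness j=8)
  i=7: ✓ (witness j=8)
  i=8: ✓ (witness j=8)
  i=9: ✓ (witness j=9)
Positions where it holds: {0, 1, 2, 3, 6, 7, 8, 9} → 8.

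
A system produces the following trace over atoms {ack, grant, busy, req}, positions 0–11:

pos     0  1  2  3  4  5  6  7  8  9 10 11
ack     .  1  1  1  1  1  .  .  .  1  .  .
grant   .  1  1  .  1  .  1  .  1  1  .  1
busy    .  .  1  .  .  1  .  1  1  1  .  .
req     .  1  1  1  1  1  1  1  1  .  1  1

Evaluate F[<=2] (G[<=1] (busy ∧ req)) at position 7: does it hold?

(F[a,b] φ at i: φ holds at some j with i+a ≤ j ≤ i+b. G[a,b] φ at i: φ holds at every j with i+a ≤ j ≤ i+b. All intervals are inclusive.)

Yes

Check G[<=1] (busy ∧ req) at each j in [7,9]:
  j=7: holds on [7,8]
  j=8: fails at 9
  j=9: fails at 9
Found at j=7 → formula holds.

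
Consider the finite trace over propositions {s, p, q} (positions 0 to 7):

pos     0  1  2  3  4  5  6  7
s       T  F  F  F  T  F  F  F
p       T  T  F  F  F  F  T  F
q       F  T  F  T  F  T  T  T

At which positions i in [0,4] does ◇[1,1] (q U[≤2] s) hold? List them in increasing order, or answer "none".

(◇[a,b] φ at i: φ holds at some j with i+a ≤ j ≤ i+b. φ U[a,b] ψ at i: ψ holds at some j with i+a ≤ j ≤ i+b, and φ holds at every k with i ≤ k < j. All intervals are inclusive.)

2, 3

Evaluate at each i in [0,4]:
  i=0: ✗ (none in [1,1])
  i=1: ✗ (none in [2,2])
  i=2: ✓ (witness j=3)
  i=3: ✓ (witness j=4)
  i=4: ✗ (none in [5,5])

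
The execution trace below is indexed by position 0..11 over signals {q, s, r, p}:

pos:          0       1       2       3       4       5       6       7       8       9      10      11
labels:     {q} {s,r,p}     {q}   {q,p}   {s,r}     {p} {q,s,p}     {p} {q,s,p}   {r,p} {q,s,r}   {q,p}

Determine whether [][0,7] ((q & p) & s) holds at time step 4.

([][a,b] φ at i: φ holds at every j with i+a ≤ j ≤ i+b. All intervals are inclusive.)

Check ((q & p) & s) at every j in [4,11]:
  j=4: false
  j=5: false
  j=6: true
  j=7: false
  j=8: true
  j=9: false
  j=10: false
  j=11: false
Fails at j=4 → formula fails.

Does not hold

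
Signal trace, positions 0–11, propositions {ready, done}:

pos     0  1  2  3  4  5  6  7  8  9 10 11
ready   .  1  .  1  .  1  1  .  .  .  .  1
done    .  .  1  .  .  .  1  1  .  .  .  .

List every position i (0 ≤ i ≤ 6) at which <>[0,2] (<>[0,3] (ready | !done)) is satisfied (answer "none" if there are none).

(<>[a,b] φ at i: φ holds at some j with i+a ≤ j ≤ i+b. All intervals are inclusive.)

Evaluate at each i in [0,6]:
  i=0: ✓ (witness j=0)
  i=1: ✓ (witness j=1)
  i=2: ✓ (witness j=2)
  i=3: ✓ (witness j=3)
  i=4: ✓ (witness j=4)
  i=5: ✓ (witness j=5)
  i=6: ✓ (witness j=6)

0, 1, 2, 3, 4, 5, 6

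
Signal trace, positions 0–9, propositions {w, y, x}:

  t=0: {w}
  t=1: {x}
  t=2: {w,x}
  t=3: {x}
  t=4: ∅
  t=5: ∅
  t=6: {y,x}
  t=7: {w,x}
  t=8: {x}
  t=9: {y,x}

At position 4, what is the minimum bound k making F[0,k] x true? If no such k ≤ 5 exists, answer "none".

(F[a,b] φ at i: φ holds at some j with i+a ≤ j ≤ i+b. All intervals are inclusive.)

Scan j = 4,5,… for x:
  j=4: fails
  j=5: fails
  j=6: holds
First hit at j=6, so smallest k = 6-4 = 2.

2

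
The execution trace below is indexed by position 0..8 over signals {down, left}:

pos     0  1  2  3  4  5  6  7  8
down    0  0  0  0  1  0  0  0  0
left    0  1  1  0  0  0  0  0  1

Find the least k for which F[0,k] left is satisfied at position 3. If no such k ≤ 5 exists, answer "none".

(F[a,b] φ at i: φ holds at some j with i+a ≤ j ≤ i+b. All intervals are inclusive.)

Scan j = 3,4,… for left:
  j=3: fails
  j=4: fails
  j=5: fails
  j=6: fails
  j=7: fails
  j=8: holds
First hit at j=8, so smallest k = 8-3 = 5.

5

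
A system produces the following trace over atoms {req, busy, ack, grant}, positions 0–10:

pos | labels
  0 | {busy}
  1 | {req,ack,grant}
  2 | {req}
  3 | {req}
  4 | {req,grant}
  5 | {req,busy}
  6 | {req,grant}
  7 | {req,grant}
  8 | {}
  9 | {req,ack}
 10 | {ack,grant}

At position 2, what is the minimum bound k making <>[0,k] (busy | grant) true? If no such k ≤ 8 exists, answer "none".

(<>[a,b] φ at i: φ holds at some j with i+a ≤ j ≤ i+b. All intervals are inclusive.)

Scan j = 2,3,… for (busy | grant):
  j=2: fails
  j=3: fails
  j=4: holds
First hit at j=4, so smallest k = 4-2 = 2.

2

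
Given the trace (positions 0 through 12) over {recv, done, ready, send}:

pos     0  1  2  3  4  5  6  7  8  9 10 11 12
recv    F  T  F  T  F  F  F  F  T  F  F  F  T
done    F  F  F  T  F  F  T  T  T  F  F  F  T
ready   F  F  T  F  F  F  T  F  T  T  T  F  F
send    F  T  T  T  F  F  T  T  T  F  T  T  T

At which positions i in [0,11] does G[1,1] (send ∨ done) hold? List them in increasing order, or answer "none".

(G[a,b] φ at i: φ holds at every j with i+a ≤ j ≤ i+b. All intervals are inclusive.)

Evaluate at each i in [0,11]:
  i=0: ✓ (all of [1,1])
  i=1: ✓ (all of [2,2])
  i=2: ✓ (all of [3,3])
  i=3: ✗ (fails at j=4)
  i=4: ✗ (fails at j=5)
  i=5: ✓ (all of [6,6])
  i=6: ✓ (all of [7,7])
  i=7: ✓ (all of [8,8])
  i=8: ✗ (fails at j=9)
  i=9: ✓ (all of [10,10])
  i=10: ✓ (all of [11,11])
  i=11: ✓ (all of [12,12])

0, 1, 2, 5, 6, 7, 9, 10, 11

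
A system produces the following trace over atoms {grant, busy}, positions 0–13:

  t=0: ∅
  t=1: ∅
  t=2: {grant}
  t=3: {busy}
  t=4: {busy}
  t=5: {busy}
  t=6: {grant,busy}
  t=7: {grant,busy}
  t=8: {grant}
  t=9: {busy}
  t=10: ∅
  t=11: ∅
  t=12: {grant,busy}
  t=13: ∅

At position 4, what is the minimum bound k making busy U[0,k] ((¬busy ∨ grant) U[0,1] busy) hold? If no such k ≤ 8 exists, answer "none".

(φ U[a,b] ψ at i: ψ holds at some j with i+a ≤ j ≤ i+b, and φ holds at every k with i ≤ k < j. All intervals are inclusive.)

Need earliest j ≥ 4 with ((¬busy ∨ grant) U[0,1] busy), and busy at every k in [4,j-1].
  j=4: rhs holds (empty prefix). k = 0.

0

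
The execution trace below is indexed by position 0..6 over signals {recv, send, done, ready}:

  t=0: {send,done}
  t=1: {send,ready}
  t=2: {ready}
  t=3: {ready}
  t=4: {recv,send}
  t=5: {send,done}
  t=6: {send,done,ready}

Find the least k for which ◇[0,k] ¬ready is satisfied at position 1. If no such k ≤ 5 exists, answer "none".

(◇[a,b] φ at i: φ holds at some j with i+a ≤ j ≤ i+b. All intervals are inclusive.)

3

Scan j = 1,2,… for ¬ready:
  j=1: fails
  j=2: fails
  j=3: fails
  j=4: holds
First hit at j=4, so smallest k = 4-1 = 3.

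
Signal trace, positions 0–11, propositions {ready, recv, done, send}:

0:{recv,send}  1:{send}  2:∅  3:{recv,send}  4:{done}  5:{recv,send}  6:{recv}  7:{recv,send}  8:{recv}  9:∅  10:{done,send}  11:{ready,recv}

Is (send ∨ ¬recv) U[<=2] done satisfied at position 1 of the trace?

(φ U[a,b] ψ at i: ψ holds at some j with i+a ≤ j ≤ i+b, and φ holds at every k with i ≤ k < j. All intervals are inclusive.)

Need some j in [1,3] with done, and (send ∨ ¬recv) at every k in [1,j-1].
  j=1: done false.
  j=2: done false.
  j=3: done false.
No j in the window works → until fails.

No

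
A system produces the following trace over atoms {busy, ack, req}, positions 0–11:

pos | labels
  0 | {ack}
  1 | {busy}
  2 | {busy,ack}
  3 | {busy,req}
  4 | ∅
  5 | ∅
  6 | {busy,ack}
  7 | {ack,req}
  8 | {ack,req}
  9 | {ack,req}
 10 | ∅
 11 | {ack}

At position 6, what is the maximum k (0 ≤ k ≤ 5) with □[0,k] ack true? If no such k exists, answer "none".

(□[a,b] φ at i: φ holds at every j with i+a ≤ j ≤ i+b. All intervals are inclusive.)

ack must hold from j=6 onward; find where it first fails.
  j=6: holds
  j=7: holds
  j=8: holds
  j=9: holds
  j=10: fails
Holds on [6,9], so largest k = 3.

3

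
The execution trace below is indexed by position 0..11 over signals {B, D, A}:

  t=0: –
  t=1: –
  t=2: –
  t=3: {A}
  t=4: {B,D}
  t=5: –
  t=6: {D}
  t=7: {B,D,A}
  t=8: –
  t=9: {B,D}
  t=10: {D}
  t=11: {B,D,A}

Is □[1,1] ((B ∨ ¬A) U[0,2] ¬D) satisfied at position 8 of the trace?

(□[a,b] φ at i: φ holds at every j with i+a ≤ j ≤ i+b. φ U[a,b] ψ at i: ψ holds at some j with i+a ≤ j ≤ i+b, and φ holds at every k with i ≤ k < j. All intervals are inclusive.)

False

Check ((B ∨ ¬A) U[0,2] ¬D) at every j in [9,9]:
  j=9: fails
Fails at j=9 → formula fails.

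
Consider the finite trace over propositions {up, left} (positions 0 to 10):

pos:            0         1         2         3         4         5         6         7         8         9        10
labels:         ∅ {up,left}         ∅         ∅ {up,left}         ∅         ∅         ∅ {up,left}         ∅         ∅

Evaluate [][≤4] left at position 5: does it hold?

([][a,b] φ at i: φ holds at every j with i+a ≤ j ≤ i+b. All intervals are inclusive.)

Check left at every j in [5,9]:
  j=5: false
  j=6: false
  j=7: false
  j=8: true
  j=9: false
Fails at j=5 → formula fails.

No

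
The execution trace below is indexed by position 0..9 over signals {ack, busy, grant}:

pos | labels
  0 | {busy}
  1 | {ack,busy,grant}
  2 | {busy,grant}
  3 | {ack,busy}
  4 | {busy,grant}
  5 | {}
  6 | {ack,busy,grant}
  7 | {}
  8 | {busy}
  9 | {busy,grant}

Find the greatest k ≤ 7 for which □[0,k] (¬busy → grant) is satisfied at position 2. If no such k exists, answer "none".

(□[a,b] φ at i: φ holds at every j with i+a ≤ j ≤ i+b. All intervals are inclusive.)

2

(¬busy → grant) must hold from j=2 onward; find where it first fails.
  j=2: holds
  j=3: holds
  j=4: holds
  j=5: fails
Holds on [2,4], so largest k = 2.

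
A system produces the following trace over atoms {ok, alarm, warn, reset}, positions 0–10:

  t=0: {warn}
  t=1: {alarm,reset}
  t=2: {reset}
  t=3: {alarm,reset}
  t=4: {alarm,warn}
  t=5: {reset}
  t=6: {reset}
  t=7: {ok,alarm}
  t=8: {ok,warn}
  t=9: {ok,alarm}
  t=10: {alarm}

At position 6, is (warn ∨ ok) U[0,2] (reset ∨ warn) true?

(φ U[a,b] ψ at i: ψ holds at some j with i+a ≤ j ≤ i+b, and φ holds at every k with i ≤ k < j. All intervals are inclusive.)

Yes

Need some j in [6,8] with (reset ∨ warn), and (warn ∨ ok) at every k in [6,j-1].
  j=6: (reset ∨ warn) holds; no prefix to check → satisfied.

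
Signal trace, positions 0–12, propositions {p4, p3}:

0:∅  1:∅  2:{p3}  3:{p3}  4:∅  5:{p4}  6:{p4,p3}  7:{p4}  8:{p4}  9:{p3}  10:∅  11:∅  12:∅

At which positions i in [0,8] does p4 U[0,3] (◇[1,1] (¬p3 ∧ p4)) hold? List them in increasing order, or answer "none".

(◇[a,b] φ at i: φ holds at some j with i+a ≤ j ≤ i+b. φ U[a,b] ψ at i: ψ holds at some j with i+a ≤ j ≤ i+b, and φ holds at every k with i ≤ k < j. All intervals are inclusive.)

4, 5, 6, 7

Evaluate at each i in [0,8]:
  i=0: ✗ (no rhs in [0,3])
  i=1: ✗ (lhs fails at k=1 before rhs at j=4)
  i=2: ✗ (lhs fails at k=2 before rhs at j=4)
  i=3: ✗ (lhs fails at k=3 before rhs at j=4)
  i=4: ✓ (rhs at j=4)
  i=5: ✓ (rhs at j=6; lhs holds on [5,5])
  i=6: ✓ (rhs at j=6)
  i=7: ✓ (rhs at j=7)
  i=8: ✗ (no rhs in [8,11])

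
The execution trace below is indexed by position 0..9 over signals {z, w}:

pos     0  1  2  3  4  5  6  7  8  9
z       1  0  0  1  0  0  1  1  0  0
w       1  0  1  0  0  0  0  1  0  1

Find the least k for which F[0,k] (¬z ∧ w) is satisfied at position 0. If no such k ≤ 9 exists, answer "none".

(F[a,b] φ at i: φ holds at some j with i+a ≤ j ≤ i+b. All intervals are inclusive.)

Scan j = 0,1,… for (¬z ∧ w):
  j=0: fails
  j=1: fails
  j=2: holds
First hit at j=2, so smallest k = 2-0 = 2.

2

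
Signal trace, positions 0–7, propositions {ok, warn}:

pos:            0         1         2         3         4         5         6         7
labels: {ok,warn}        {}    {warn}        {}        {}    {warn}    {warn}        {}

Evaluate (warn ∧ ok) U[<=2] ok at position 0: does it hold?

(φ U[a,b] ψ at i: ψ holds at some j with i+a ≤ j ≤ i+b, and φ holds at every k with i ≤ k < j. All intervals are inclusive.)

True

Need some j in [0,2] with ok, and (warn ∧ ok) at every k in [0,j-1].
  j=0: ok holds; no prefix to check → satisfied.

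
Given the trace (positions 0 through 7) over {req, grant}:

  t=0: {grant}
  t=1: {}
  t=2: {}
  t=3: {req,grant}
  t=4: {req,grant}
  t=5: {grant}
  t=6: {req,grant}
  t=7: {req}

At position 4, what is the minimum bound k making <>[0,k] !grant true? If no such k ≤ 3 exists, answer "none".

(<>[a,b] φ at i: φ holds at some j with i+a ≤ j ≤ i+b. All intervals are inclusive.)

Scan j = 4,5,… for !grant:
  j=4: fails
  j=5: fails
  j=6: fails
  j=7: holds
First hit at j=7, so smallest k = 7-4 = 3.

3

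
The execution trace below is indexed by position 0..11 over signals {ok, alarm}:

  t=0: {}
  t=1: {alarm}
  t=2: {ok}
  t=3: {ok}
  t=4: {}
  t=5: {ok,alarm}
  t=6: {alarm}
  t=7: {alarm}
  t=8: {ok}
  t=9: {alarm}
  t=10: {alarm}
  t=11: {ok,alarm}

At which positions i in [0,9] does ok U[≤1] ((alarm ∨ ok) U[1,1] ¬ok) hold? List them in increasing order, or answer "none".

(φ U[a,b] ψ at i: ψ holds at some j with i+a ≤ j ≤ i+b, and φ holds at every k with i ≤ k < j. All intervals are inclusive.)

2, 3, 5, 6, 8, 9

Evaluate at each i in [0,9]:
  i=0: ✗ (no rhs in [0,1])
  i=1: ✗ (no rhs in [1,2])
  i=2: ✓ (rhs at j=3; lhs holds on [2,2])
  i=3: ✓ (rhs at j=3)
  i=4: ✗ (lhs fails at k=4 before rhs at j=5)
  i=5: ✓ (rhs at j=5)
  i=6: ✓ (rhs at j=6)
  i=7: ✗ (lhs fails at k=7 before rhs at j=8)
  i=8: ✓ (rhs at j=8)
  i=9: ✓ (rhs at j=9)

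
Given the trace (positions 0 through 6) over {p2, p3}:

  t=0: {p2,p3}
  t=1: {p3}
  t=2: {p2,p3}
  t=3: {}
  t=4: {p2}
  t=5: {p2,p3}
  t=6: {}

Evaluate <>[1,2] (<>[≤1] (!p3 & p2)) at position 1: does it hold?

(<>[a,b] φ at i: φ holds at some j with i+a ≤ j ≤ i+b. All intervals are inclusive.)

Check <>[≤1] (!p3 & p2) at each j in [2,3]:
  j=2: fails (none in [2,3])
  j=3: holds (witness at 4)
Found at j=3 → formula holds.

Holds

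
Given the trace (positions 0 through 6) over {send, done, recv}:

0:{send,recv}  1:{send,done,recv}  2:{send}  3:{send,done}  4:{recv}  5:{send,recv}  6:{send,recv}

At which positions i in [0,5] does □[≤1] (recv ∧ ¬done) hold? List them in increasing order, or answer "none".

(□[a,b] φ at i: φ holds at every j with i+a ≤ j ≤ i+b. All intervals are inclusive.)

Evaluate at each i in [0,5]:
  i=0: ✗ (fails at j=1)
  i=1: ✗ (fails at j=1)
  i=2: ✗ (fails at j=2)
  i=3: ✗ (fails at j=3)
  i=4: ✓ (all of [4,5])
  i=5: ✓ (all of [5,6])

4, 5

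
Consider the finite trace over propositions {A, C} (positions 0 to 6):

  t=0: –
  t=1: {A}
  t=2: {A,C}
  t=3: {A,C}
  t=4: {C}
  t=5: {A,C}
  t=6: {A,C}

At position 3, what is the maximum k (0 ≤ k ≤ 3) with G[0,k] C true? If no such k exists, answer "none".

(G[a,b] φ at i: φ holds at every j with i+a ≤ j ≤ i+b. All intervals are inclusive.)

3

C must hold from j=3 onward; find where it first fails.
  j=3: holds
  j=4: holds
  j=5: holds
  j=6: holds
Holds through j=6; largest k = 3.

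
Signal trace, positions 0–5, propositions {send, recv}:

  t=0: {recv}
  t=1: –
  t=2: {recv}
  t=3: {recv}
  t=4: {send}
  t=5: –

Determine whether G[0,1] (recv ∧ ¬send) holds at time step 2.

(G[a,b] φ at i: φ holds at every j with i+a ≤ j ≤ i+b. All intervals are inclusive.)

Check (recv ∧ ¬send) at every j in [2,3]:
  j=2: true
  j=3: true
All positions satisfy it → formula holds.

Yes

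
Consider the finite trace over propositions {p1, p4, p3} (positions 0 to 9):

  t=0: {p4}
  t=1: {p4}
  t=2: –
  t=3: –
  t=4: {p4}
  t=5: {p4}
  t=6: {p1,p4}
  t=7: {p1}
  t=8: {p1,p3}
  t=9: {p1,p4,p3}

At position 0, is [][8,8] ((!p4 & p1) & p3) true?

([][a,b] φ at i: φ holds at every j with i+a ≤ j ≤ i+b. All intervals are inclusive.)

Check ((!p4 & p1) & p3) at every j in [8,8]:
  j=8: true
All positions satisfy it → formula holds.

Holds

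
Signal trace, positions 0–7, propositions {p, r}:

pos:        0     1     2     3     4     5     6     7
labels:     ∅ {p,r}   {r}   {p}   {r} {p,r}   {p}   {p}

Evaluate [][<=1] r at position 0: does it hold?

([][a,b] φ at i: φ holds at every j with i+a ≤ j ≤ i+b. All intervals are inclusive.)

Check r at every j in [0,1]:
  j=0: false
  j=1: true
Fails at j=0 → formula fails.

No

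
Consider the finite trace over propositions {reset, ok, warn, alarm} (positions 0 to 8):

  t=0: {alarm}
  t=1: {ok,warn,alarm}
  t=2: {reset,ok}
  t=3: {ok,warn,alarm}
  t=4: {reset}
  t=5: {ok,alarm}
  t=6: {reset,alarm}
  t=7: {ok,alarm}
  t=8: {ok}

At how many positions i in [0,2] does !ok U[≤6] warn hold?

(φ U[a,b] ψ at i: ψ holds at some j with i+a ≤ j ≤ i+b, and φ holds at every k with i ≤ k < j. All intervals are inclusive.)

2

Evaluate at each i in [0,2]:
  i=0: ✓ (rhs at j=1; lhs holds on [0,0])
  i=1: ✓ (rhs at j=1)
  i=2: ✗ (lhs fails at k=2 before rhs at j=3)
Positions where it holds: {0, 1} → 2.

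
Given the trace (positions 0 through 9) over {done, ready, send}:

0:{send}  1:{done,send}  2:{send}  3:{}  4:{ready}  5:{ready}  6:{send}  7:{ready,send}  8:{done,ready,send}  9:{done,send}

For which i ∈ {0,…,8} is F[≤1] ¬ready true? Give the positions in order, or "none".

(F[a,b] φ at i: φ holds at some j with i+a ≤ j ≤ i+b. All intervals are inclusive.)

0, 1, 2, 3, 5, 6, 8

Evaluate at each i in [0,8]:
  i=0: ✓ (witness j=0)
  i=1: ✓ (witness j=1)
  i=2: ✓ (witness j=2)
  i=3: ✓ (witness j=3)
  i=4: ✗ (none in [4,5])
  i=5: ✓ (witness j=6)
  i=6: ✓ (witness j=6)
  i=7: ✗ (none in [7,8])
  i=8: ✓ (witness j=9)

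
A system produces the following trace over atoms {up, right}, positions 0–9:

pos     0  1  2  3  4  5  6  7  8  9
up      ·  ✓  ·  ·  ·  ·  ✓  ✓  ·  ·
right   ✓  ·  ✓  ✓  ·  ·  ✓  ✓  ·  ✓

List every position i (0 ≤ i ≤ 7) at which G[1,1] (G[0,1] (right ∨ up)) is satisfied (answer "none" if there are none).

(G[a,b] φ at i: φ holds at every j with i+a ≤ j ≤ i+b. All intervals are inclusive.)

Evaluate at each i in [0,7]:
  i=0: ✓ (all of [1,1])
  i=1: ✓ (all of [2,2])
  i=2: ✗ (fails at j=3)
  i=3: ✗ (fails at j=4)
  i=4: ✗ (fails at j=5)
  i=5: ✓ (all of [6,6])
  i=6: ✗ (fails at j=7)
  i=7: ✗ (fails at j=8)

0, 1, 5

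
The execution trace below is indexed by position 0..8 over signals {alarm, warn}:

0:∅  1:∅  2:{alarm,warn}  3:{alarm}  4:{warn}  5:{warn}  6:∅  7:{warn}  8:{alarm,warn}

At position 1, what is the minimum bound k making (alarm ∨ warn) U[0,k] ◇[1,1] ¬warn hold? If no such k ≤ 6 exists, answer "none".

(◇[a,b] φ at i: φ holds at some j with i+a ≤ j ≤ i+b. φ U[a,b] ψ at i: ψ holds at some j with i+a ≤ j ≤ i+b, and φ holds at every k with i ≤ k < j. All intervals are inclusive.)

Need earliest j ≥ 1 with ◇[1,1] ¬warn, and (alarm ∨ warn) at every k in [1,j-1].
  j=1: rhs fails.
  j=2: rhs holds but lhs fails at k=1.
  j=3: rhs fails.
  j=4: rhs fails.
  j=5: rhs holds but lhs fails at k=1.
  j=6: rhs fails.
  j=7: rhs fails.
No witness within the range → none.

none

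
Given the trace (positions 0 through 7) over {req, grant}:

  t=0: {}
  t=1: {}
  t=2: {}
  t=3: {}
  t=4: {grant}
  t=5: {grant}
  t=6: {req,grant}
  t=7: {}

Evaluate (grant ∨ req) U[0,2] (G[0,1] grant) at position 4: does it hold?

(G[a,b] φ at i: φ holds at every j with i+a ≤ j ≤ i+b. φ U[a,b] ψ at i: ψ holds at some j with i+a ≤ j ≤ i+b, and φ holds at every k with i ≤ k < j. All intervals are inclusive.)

Need some j in [4,6] with G[0,1] grant, and (grant ∨ req) at every k in [4,j-1].
  j=4: G[0,1] grant holds; no prefix to check → satisfied.

Yes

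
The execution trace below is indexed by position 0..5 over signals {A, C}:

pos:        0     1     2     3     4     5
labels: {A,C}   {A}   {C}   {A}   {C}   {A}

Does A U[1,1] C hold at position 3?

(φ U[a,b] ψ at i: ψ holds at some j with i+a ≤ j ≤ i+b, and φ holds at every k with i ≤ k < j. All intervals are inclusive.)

Need some j in [4,4] with C, and A at every k in [3,j-1].
  j=4: C holds; A holds at every k in [3,3] → satisfied.

True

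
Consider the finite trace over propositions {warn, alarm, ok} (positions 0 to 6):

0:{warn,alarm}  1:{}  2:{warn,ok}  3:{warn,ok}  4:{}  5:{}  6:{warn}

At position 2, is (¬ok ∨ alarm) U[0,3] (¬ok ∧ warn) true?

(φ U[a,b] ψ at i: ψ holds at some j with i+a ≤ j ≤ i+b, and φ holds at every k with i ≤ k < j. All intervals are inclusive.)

Need some j in [2,5] with (¬ok ∧ warn), and (¬ok ∨ alarm) at every k in [2,j-1].
  j=2: (¬ok ∧ warn) false.
  j=3: (¬ok ∧ warn) false.
  j=4: (¬ok ∧ warn) false.
  j=5: (¬ok ∧ warn) false.
No j in the window works → until fails.

False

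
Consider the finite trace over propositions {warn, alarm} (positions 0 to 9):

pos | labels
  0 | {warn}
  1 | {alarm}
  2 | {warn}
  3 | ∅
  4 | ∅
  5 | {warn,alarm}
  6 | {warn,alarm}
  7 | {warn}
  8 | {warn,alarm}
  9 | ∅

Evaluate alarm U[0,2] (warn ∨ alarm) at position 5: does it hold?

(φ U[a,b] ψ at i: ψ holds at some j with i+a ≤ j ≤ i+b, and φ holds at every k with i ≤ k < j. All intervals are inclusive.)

Need some j in [5,7] with (warn ∨ alarm), and alarm at every k in [5,j-1].
  j=5: (warn ∨ alarm) holds; no prefix to check → satisfied.

True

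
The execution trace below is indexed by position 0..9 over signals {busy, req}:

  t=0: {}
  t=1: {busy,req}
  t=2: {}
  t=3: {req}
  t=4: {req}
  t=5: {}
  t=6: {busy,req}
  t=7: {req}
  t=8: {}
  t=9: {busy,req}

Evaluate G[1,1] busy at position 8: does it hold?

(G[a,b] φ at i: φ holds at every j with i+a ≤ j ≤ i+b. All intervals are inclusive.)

Holds

Check busy at every j in [9,9]:
  j=9: true
All positions satisfy it → formula holds.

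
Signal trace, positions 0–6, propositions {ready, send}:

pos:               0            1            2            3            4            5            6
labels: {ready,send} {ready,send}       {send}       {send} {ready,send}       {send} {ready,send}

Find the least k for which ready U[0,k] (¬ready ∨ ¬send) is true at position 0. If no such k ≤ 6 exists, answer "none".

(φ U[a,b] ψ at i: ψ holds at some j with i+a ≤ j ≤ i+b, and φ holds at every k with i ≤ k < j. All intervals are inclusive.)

Need earliest j ≥ 0 with (¬ready ∨ ¬send), and ready at every k in [0,j-1].
  j=0: rhs fails.
  j=1: rhs fails.
  j=2: rhs holds; lhs holds on [0,1]. k = 2.

2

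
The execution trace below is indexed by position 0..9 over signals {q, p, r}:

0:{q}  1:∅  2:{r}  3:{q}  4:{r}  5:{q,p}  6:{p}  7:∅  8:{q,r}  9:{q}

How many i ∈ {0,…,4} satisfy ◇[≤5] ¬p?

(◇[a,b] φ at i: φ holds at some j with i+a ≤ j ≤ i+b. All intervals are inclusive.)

Evaluate at each i in [0,4]:
  i=0: ✓ (witness j=0)
  i=1: ✓ (witness j=1)
  i=2: ✓ (witness j=2)
  i=3: ✓ (witness j=3)
  i=4: ✓ (witness j=4)
Positions where it holds: {0, 1, 2, 3, 4} → 5.

5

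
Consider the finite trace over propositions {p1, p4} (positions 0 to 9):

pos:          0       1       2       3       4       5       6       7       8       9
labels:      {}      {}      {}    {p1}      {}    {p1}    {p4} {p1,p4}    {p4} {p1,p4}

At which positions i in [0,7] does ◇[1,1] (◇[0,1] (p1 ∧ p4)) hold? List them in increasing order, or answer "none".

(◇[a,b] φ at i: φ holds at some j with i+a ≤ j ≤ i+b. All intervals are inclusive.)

5, 6, 7

Evaluate at each i in [0,7]:
  i=0: ✗ (none in [1,1])
  i=1: ✗ (none in [2,2])
  i=2: ✗ (none in [3,3])
  i=3: ✗ (none in [4,4])
  i=4: ✗ (none in [5,5])
  i=5: ✓ (witness j=6)
  i=6: ✓ (witness j=7)
  i=7: ✓ (witness j=8)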